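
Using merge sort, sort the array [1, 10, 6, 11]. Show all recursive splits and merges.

Merge sort trace:

Split: [1, 10, 6, 11] -> [1, 10] and [6, 11]
  Split: [1, 10] -> [1] and [10]
  Merge: [1] + [10] -> [1, 10]
  Split: [6, 11] -> [6] and [11]
  Merge: [6] + [11] -> [6, 11]
Merge: [1, 10] + [6, 11] -> [1, 6, 10, 11]

Final sorted array: [1, 6, 10, 11]

The merge sort proceeds by recursively splitting the array and merging sorted halves.
After all merges, the sorted array is [1, 6, 10, 11].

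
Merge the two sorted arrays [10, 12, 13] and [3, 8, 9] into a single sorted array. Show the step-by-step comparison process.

Merging process:

Compare 10 vs 3: take 3 from right. Merged: [3]
Compare 10 vs 8: take 8 from right. Merged: [3, 8]
Compare 10 vs 9: take 9 from right. Merged: [3, 8, 9]
Append remaining from left: [10, 12, 13]. Merged: [3, 8, 9, 10, 12, 13]

Final merged array: [3, 8, 9, 10, 12, 13]
Total comparisons: 3

The merged array is [3, 8, 9, 10, 12, 13], requiring 3 comparisons. The merge step runs in O(n) time where n is the total number of elements.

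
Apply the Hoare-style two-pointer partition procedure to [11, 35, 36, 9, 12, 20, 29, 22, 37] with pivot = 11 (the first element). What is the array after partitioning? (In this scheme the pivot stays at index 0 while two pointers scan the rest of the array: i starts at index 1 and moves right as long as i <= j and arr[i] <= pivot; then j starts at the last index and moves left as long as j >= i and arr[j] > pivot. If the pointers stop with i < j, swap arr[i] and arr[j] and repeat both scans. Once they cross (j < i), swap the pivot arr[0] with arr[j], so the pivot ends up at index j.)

Hoare-style two-pointer partition with pivot = 11:

Initial array: [11, 35, 36, 9, 12, 20, 29, 22, 37]

Pointers start at i = 1, j = 8.
i stops at index 1 (arr[1]=35 > 11), j stops at index 3 (arr[3]=9 <= 11): swap arr[1] and arr[3], array becomes [11, 9, 36, 35, 12, 20, 29, 22, 37]
i ends at 2, j ends at 1: the pointers have crossed (j < i), so scanning stops.

Swap pivot arr[0] with arr[1] to place pivot at position 1: [9, 11, 36, 35, 12, 20, 29, 22, 37]
Pivot position: 1

After partitioning with pivot 11, the array becomes [9, 11, 36, 35, 12, 20, 29, 22, 37]. The pivot is placed at index 1. All elements to the left of the pivot are <= 11, and all elements to the right are > 11.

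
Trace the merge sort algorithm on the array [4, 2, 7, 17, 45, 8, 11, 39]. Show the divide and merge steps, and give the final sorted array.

Merge sort trace:

Split: [4, 2, 7, 17, 45, 8, 11, 39] -> [4, 2, 7, 17] and [45, 8, 11, 39]
  Split: [4, 2, 7, 17] -> [4, 2] and [7, 17]
    Split: [4, 2] -> [4] and [2]
    Merge: [4] + [2] -> [2, 4]
    Split: [7, 17] -> [7] and [17]
    Merge: [7] + [17] -> [7, 17]
  Merge: [2, 4] + [7, 17] -> [2, 4, 7, 17]
  Split: [45, 8, 11, 39] -> [45, 8] and [11, 39]
    Split: [45, 8] -> [45] and [8]
    Merge: [45] + [8] -> [8, 45]
    Split: [11, 39] -> [11] and [39]
    Merge: [11] + [39] -> [11, 39]
  Merge: [8, 45] + [11, 39] -> [8, 11, 39, 45]
Merge: [2, 4, 7, 17] + [8, 11, 39, 45] -> [2, 4, 7, 8, 11, 17, 39, 45]

Final sorted array: [2, 4, 7, 8, 11, 17, 39, 45]

The merge sort proceeds by recursively splitting the array and merging sorted halves.
After all merges, the sorted array is [2, 4, 7, 8, 11, 17, 39, 45].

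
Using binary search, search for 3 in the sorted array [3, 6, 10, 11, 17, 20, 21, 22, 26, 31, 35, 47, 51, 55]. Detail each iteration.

Binary search for 3 in [3, 6, 10, 11, 17, 20, 21, 22, 26, 31, 35, 47, 51, 55]:

lo=0, hi=13, mid=6, arr[mid]=21 -> 21 > 3, search left half
lo=0, hi=5, mid=2, arr[mid]=10 -> 10 > 3, search left half
lo=0, hi=1, mid=0, arr[mid]=3 -> Found target at index 0!

Binary search finds 3 at index 0 after 3 comparisons. The search repeatedly halves the search space by comparing with the middle element.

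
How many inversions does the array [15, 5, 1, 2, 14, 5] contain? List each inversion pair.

Finding inversions in [15, 5, 1, 2, 14, 5]:

(0, 1): arr[0]=15 > arr[1]=5
(0, 2): arr[0]=15 > arr[2]=1
(0, 3): arr[0]=15 > arr[3]=2
(0, 4): arr[0]=15 > arr[4]=14
(0, 5): arr[0]=15 > arr[5]=5
(1, 2): arr[1]=5 > arr[2]=1
(1, 3): arr[1]=5 > arr[3]=2
(4, 5): arr[4]=14 > arr[5]=5

Total inversions: 8

The array has 8 inversion(s): (0,1), (0,2), (0,3), (0,4), (0,5), (1,2), (1,3), (4,5). Each pair (i,j) satisfies i < j and arr[i] > arr[j].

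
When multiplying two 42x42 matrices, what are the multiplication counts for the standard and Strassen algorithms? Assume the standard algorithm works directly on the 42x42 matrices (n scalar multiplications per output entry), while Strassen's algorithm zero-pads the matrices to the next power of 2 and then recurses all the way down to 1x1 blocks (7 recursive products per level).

Matrix multiplication for 42x42 matrices:

Strassen's algorithm requires power-of-2 dimensions. Pad 42x42 to 64x64 (next power of 2).

Standard algorithm: 42^3 = 74088 multiplications
Strassen's algorithm: 7^(log2(64)) = 7^6 = 117649 multiplications
Difference: 74088 - 117649 = -43561 (Strassen uses MORE here due to padding overhead — for small or just-over-power-of-2 n, padding can outweigh the per-level savings)

Standard: 74088 multiplications (42^3). Strassen: 117649 multiplications (7^6, after padding to 64x64). Strassen reduces 8 recursive multiplications to 7 at each level.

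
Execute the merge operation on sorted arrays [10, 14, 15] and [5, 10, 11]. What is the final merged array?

Merging process:

Compare 10 vs 5: take 5 from right. Merged: [5]
Compare 10 vs 10: take 10 from left. Merged: [5, 10]
Compare 14 vs 10: take 10 from right. Merged: [5, 10, 10]
Compare 14 vs 11: take 11 from right. Merged: [5, 10, 10, 11]
Append remaining from left: [14, 15]. Merged: [5, 10, 10, 11, 14, 15]

Final merged array: [5, 10, 10, 11, 14, 15]
Total comparisons: 4

The merged array is [5, 10, 10, 11, 14, 15], requiring 4 comparisons. The merge step runs in O(n) time where n is the total number of elements.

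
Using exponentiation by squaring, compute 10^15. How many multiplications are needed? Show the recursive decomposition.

Computing 10^15 by squaring (build up from 10^1; each line after the first costs one multiplication):

10^1 = 10
10^2 = (10^1)^2 = 10^2 = 100
10^3 = 10 * 10^2 = 10 * 100 = 1000
10^6 = (10^3)^2 = 1000^2 = 1000000
10^7 = 10 * 10^6 = 10 * 1000000 = 10000000
10^14 = (10^7)^2 = 10000000^2 = 100000000000000
10^15 = 10 * 10^14 = 10 * 100000000000000 = 1000000000000000

Result: 1000000000000000
Multiplications needed: 6 (6 lines after 10^1)

10^15 = 1000000000000000. Using exponentiation by squaring, this requires 6 multiplications. The key idea: if the exponent is even, square the half-power; if odd, multiply by the base once.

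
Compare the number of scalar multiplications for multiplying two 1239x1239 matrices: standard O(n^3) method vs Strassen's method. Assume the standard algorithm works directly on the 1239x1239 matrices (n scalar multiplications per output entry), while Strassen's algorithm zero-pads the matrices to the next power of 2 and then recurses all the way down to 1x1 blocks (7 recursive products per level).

Matrix multiplication for 1239x1239 matrices:

Strassen's algorithm requires power-of-2 dimensions. Pad 1239x1239 to 2048x2048 (next power of 2).

Standard algorithm: 1239^3 = 1902014919 multiplications
Strassen's algorithm: 7^(log2(2048)) = 7^11 = 1977326743 multiplications
Difference: 1902014919 - 1977326743 = -75311824 (Strassen uses MORE here due to padding overhead — for small or just-over-power-of-2 n, padding can outweigh the per-level savings)

Standard: 1902014919 multiplications (1239^3). Strassen: 1977326743 multiplications (7^11, after padding to 2048x2048). Strassen reduces 8 recursive multiplications to 7 at each level.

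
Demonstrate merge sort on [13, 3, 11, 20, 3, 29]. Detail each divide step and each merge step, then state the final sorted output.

Merge sort trace:

Split: [13, 3, 11, 20, 3, 29] -> [13, 3, 11] and [20, 3, 29]
  Split: [13, 3, 11] -> [13] and [3, 11]
    Split: [3, 11] -> [3] and [11]
    Merge: [3] + [11] -> [3, 11]
  Merge: [13] + [3, 11] -> [3, 11, 13]
  Split: [20, 3, 29] -> [20] and [3, 29]
    Split: [3, 29] -> [3] and [29]
    Merge: [3] + [29] -> [3, 29]
  Merge: [20] + [3, 29] -> [3, 20, 29]
Merge: [3, 11, 13] + [3, 20, 29] -> [3, 3, 11, 13, 20, 29]

Final sorted array: [3, 3, 11, 13, 20, 29]

The merge sort proceeds by recursively splitting the array and merging sorted halves.
After all merges, the sorted array is [3, 3, 11, 13, 20, 29].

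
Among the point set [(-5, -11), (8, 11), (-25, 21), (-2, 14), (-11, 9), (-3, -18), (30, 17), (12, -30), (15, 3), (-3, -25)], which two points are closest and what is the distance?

Computing all pairwise distances among 10 points:

d((-5, -11), (8, 11)) = 25.5539
d((-5, -11), (-25, 21)) = 37.7359
d((-5, -11), (-2, 14)) = 25.1794
d((-5, -11), (-11, 9)) = 20.8806
d((-5, -11), (-3, -18)) = 7.2801
d((-5, -11), (30, 17)) = 44.8219
d((-5, -11), (12, -30)) = 25.4951
d((-5, -11), (15, 3)) = 24.4131
d((-5, -11), (-3, -25)) = 14.1421
d((8, 11), (-25, 21)) = 34.4819
d((8, 11), (-2, 14)) = 10.4403
d((8, 11), (-11, 9)) = 19.105
d((8, 11), (-3, -18)) = 31.0161
d((8, 11), (30, 17)) = 22.8035
d((8, 11), (12, -30)) = 41.1947
d((8, 11), (15, 3)) = 10.6301
d((8, 11), (-3, -25)) = 37.6431
d((-25, 21), (-2, 14)) = 24.0416
d((-25, 21), (-11, 9)) = 18.4391
d((-25, 21), (-3, -18)) = 44.7772
d((-25, 21), (30, 17)) = 55.1453
d((-25, 21), (12, -30)) = 63.0079
d((-25, 21), (15, 3)) = 43.8634
d((-25, 21), (-3, -25)) = 50.9902
d((-2, 14), (-11, 9)) = 10.2956
d((-2, 14), (-3, -18)) = 32.0156
d((-2, 14), (30, 17)) = 32.1403
d((-2, 14), (12, -30)) = 46.1736
d((-2, 14), (15, 3)) = 20.2485
d((-2, 14), (-3, -25)) = 39.0128
d((-11, 9), (-3, -18)) = 28.1603
d((-11, 9), (30, 17)) = 41.7732
d((-11, 9), (12, -30)) = 45.2769
d((-11, 9), (15, 3)) = 26.6833
d((-11, 9), (-3, -25)) = 34.9285
d((-3, -18), (30, 17)) = 48.1041
d((-3, -18), (12, -30)) = 19.2094
d((-3, -18), (15, 3)) = 27.6586
d((-3, -18), (-3, -25)) = 7.0 <-- minimum
d((30, 17), (12, -30)) = 50.3289
d((30, 17), (15, 3)) = 20.5183
d((30, 17), (-3, -25)) = 53.4135
d((12, -30), (15, 3)) = 33.1361
d((12, -30), (-3, -25)) = 15.8114
d((15, 3), (-3, -25)) = 33.2866

Closest pair: (-3, -18) and (-3, -25) with distance 7.0

The closest pair is (-3, -18) and (-3, -25) with Euclidean distance 7.0. For 10 points, brute-force pairwise comparison is shown above. For large n, the divide-and-conquer algorithm (sort by x, recurse on halves, check the dividing strip) achieves O(n log n).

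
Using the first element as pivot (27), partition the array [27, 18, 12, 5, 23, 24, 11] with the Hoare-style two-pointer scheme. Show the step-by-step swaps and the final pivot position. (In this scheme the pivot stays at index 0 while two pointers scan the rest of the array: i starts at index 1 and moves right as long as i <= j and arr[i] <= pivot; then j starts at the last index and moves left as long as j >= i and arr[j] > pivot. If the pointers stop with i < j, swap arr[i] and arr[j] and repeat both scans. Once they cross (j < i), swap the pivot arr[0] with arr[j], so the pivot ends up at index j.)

Hoare-style two-pointer partition with pivot = 27:

Initial array: [27, 18, 12, 5, 23, 24, 11]

Pointers start at i = 1, j = 6.
i ends at 7, j ends at 6: the pointers have crossed (j < i), so scanning stops.

Swap pivot arr[0] with arr[6] to place pivot at position 6: [11, 18, 12, 5, 23, 24, 27]
Pivot position: 6

After partitioning with pivot 27, the array becomes [11, 18, 12, 5, 23, 24, 27]. The pivot is placed at index 6. All elements to the left of the pivot are <= 27, and all elements to the right are > 27.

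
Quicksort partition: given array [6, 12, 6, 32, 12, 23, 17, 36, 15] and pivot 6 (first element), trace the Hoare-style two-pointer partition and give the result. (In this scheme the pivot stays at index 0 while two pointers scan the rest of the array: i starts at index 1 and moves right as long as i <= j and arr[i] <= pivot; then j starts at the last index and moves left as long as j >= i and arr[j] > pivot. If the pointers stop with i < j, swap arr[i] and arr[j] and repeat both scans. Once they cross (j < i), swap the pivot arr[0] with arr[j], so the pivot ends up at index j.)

Hoare-style two-pointer partition with pivot = 6:

Initial array: [6, 12, 6, 32, 12, 23, 17, 36, 15]

Pointers start at i = 1, j = 8.
i stops at index 1 (arr[1]=12 > 6), j stops at index 2 (arr[2]=6 <= 6): swap arr[1] and arr[2], array becomes [6, 6, 12, 32, 12, 23, 17, 36, 15]
i ends at 2, j ends at 1: the pointers have crossed (j < i), so scanning stops.

Swap pivot arr[0] with arr[1] to place pivot at position 1: [6, 6, 12, 32, 12, 23, 17, 36, 15]
Pivot position: 1

After partitioning with pivot 6, the array becomes [6, 6, 12, 32, 12, 23, 17, 36, 15]. The pivot is placed at index 1. All elements to the left of the pivot are <= 6, and all elements to the right are > 6.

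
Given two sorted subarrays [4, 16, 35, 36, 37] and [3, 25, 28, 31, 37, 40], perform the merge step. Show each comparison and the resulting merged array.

Merging process:

Compare 4 vs 3: take 3 from right. Merged: [3]
Compare 4 vs 25: take 4 from left. Merged: [3, 4]
Compare 16 vs 25: take 16 from left. Merged: [3, 4, 16]
Compare 35 vs 25: take 25 from right. Merged: [3, 4, 16, 25]
Compare 35 vs 28: take 28 from right. Merged: [3, 4, 16, 25, 28]
Compare 35 vs 31: take 31 from right. Merged: [3, 4, 16, 25, 28, 31]
Compare 35 vs 37: take 35 from left. Merged: [3, 4, 16, 25, 28, 31, 35]
Compare 36 vs 37: take 36 from left. Merged: [3, 4, 16, 25, 28, 31, 35, 36]
Compare 37 vs 37: take 37 from left. Merged: [3, 4, 16, 25, 28, 31, 35, 36, 37]
Append remaining from right: [37, 40]. Merged: [3, 4, 16, 25, 28, 31, 35, 36, 37, 37, 40]

Final merged array: [3, 4, 16, 25, 28, 31, 35, 36, 37, 37, 40]
Total comparisons: 9

The merged array is [3, 4, 16, 25, 28, 31, 35, 36, 37, 37, 40], requiring 9 comparisons. The merge step runs in O(n) time where n is the total number of elements.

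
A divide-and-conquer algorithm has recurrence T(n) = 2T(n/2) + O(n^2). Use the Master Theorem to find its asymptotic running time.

Master Theorem for T(n) = 2T(n/2) + O(n^2):

a = 2, b = 2, c = 2
log_b(a) = log_2(2) = 1.0000

Case 3: c = 2 > log_2(2) = 1.0000
T(n) = O(n^2) = O(n^2)

For T(n) = 2T(n/2) + O(n^2): log_2(2) = 1.0000. This is Case 3 of the Master Theorem (c > log_b(a), work dominated by root), giving O(n^2).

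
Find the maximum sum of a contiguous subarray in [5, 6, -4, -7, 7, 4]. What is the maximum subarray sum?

Using Kadane's algorithm on [5, 6, -4, -7, 7, 4]:

Scanning through the array:
Position 1 (value 6): max_ending_here = 11, max_so_far = 11
Position 2 (value -4): max_ending_here = 7, max_so_far = 11
Position 3 (value -7): max_ending_here = 0, max_so_far = 11
Position 4 (value 7): max_ending_here = 7, max_so_far = 11
Position 5 (value 4): max_ending_here = 11, max_so_far = 11

Maximum subarray: [5, 6]
Maximum sum: 11

The maximum subarray is [5, 6] with sum 11. This subarray runs from index 0 to index 1.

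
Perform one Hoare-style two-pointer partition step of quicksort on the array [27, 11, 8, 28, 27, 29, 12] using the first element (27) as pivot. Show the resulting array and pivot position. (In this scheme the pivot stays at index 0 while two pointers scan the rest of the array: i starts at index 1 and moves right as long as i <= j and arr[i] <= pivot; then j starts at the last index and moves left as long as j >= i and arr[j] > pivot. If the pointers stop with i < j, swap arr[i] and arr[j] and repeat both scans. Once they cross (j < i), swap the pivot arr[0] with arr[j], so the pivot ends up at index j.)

Hoare-style two-pointer partition with pivot = 27:

Initial array: [27, 11, 8, 28, 27, 29, 12]

Pointers start at i = 1, j = 6.
i stops at index 3 (arr[3]=28 > 27), j stops at index 6 (arr[6]=12 <= 27): swap arr[3] and arr[6], array becomes [27, 11, 8, 12, 27, 29, 28]
i ends at 5, j ends at 4: the pointers have crossed (j < i), so scanning stops.

Swap pivot arr[0] with arr[4] to place pivot at position 4: [27, 11, 8, 12, 27, 29, 28]
Pivot position: 4

After partitioning with pivot 27, the array becomes [27, 11, 8, 12, 27, 29, 28]. The pivot is placed at index 4. All elements to the left of the pivot are <= 27, and all elements to the right are > 27.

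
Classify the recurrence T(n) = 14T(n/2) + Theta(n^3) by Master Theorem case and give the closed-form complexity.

Master Theorem for T(n) = 14T(n/2) + O(n^3):

a = 14, b = 2, c = 3
log_b(a) = log_2(14) = 3.8074

Case 1: c = 3 < log_2(14) = 3.8074
T(n) = O(n^(log_2 14))

For T(n) = 14T(n/2) + O(n^3): log_2(14) = 3.8074. This is Case 1 of the Master Theorem (c < log_b(a), work dominated by leaves), giving O(n^(log_2 14)).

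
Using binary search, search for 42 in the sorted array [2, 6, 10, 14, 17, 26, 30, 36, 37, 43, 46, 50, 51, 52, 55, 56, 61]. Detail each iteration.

Binary search for 42 in [2, 6, 10, 14, 17, 26, 30, 36, 37, 43, 46, 50, 51, 52, 55, 56, 61]:

lo=0, hi=16, mid=8, arr[mid]=37 -> 37 < 42, search right half
lo=9, hi=16, mid=12, arr[mid]=51 -> 51 > 42, search left half
lo=9, hi=11, mid=10, arr[mid]=46 -> 46 > 42, search left half
lo=9, hi=9, mid=9, arr[mid]=43 -> 43 > 42, search left half
lo=9 > hi=8, target 42 not found

Binary search determines that 42 is not in the array after 4 comparisons. The search space was exhausted without finding the target.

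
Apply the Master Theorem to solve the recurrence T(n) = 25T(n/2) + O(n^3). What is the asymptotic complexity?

Master Theorem for T(n) = 25T(n/2) + O(n^3):

a = 25, b = 2, c = 3
log_b(a) = log_2(25) = 4.6439

Case 1: c = 3 < log_2(25) = 4.6439
T(n) = O(n^(log_2 25))

For T(n) = 25T(n/2) + O(n^3): log_2(25) = 4.6439. This is Case 1 of the Master Theorem (c < log_b(a), work dominated by leaves), giving O(n^(log_2 25)).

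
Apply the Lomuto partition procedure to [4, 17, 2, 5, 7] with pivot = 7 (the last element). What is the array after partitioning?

Lomuto partition with pivot = 7:

Initial array: [4, 17, 2, 5, 7]

arr[0]=4 <= 7: swap with position 0, array becomes [4, 17, 2, 5, 7]
arr[1]=17 > 7: no swap
arr[2]=2 <= 7: swap with position 1, array becomes [4, 2, 17, 5, 7]
arr[3]=5 <= 7: swap with position 2, array becomes [4, 2, 5, 17, 7]

Place pivot at position 3: [4, 2, 5, 7, 17]
Pivot position: 3

After partitioning with pivot 7, the array becomes [4, 2, 5, 7, 17]. The pivot is placed at index 3. All elements to the left of the pivot are <= 7, and all elements to the right are > 7.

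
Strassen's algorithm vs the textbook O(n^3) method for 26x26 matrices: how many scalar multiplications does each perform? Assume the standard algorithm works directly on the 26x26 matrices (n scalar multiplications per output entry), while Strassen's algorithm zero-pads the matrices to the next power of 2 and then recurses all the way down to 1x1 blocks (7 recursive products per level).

Matrix multiplication for 26x26 matrices:

Strassen's algorithm requires power-of-2 dimensions. Pad 26x26 to 32x32 (next power of 2).

Standard algorithm: 26^3 = 17576 multiplications
Strassen's algorithm: 7^(log2(32)) = 7^5 = 16807 multiplications
Savings: 17576 - 16807 = 769 multiplications

Standard: 17576 multiplications (26^3). Strassen: 16807 multiplications (7^5, after padding to 32x32). Strassen reduces 8 recursive multiplications to 7 at each level.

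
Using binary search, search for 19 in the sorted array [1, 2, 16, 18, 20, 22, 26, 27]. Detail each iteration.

Binary search for 19 in [1, 2, 16, 18, 20, 22, 26, 27]:

lo=0, hi=7, mid=3, arr[mid]=18 -> 18 < 19, search right half
lo=4, hi=7, mid=5, arr[mid]=22 -> 22 > 19, search left half
lo=4, hi=4, mid=4, arr[mid]=20 -> 20 > 19, search left half
lo=4 > hi=3, target 19 not found

Binary search determines that 19 is not in the array after 3 comparisons. The search space was exhausted without finding the target.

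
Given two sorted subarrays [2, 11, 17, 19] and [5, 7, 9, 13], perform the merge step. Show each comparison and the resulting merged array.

Merging process:

Compare 2 vs 5: take 2 from left. Merged: [2]
Compare 11 vs 5: take 5 from right. Merged: [2, 5]
Compare 11 vs 7: take 7 from right. Merged: [2, 5, 7]
Compare 11 vs 9: take 9 from right. Merged: [2, 5, 7, 9]
Compare 11 vs 13: take 11 from left. Merged: [2, 5, 7, 9, 11]
Compare 17 vs 13: take 13 from right. Merged: [2, 5, 7, 9, 11, 13]
Append remaining from left: [17, 19]. Merged: [2, 5, 7, 9, 11, 13, 17, 19]

Final merged array: [2, 5, 7, 9, 11, 13, 17, 19]
Total comparisons: 6

The merged array is [2, 5, 7, 9, 11, 13, 17, 19], requiring 6 comparisons. The merge step runs in O(n) time where n is the total number of elements.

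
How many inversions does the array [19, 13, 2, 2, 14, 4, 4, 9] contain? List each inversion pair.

Finding inversions in [19, 13, 2, 2, 14, 4, 4, 9]:

(0, 1): arr[0]=19 > arr[1]=13
(0, 2): arr[0]=19 > arr[2]=2
(0, 3): arr[0]=19 > arr[3]=2
(0, 4): arr[0]=19 > arr[4]=14
(0, 5): arr[0]=19 > arr[5]=4
(0, 6): arr[0]=19 > arr[6]=4
(0, 7): arr[0]=19 > arr[7]=9
(1, 2): arr[1]=13 > arr[2]=2
(1, 3): arr[1]=13 > arr[3]=2
(1, 5): arr[1]=13 > arr[5]=4
(1, 6): arr[1]=13 > arr[6]=4
(1, 7): arr[1]=13 > arr[7]=9
(4, 5): arr[4]=14 > arr[5]=4
(4, 6): arr[4]=14 > arr[6]=4
(4, 7): arr[4]=14 > arr[7]=9

Total inversions: 15

The array has 15 inversion(s): (0,1), (0,2), (0,3), (0,4), (0,5), (0,6), (0,7), (1,2), (1,3), (1,5), (1,6), (1,7), (4,5), (4,6), (4,7). Each pair (i,j) satisfies i < j and arr[i] > arr[j].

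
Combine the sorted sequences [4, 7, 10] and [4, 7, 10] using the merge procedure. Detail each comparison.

Merging process:

Compare 4 vs 4: take 4 from left. Merged: [4]
Compare 7 vs 4: take 4 from right. Merged: [4, 4]
Compare 7 vs 7: take 7 from left. Merged: [4, 4, 7]
Compare 10 vs 7: take 7 from right. Merged: [4, 4, 7, 7]
Compare 10 vs 10: take 10 from left. Merged: [4, 4, 7, 7, 10]
Append remaining from right: [10]. Merged: [4, 4, 7, 7, 10, 10]

Final merged array: [4, 4, 7, 7, 10, 10]
Total comparisons: 5

The merged array is [4, 4, 7, 7, 10, 10], requiring 5 comparisons. The merge step runs in O(n) time where n is the total number of elements.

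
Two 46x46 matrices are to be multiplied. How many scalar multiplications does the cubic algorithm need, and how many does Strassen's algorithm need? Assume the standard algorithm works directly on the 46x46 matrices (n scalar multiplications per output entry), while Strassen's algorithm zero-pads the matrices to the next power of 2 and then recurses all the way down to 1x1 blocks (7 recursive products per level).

Matrix multiplication for 46x46 matrices:

Strassen's algorithm requires power-of-2 dimensions. Pad 46x46 to 64x64 (next power of 2).

Standard algorithm: 46^3 = 97336 multiplications
Strassen's algorithm: 7^(log2(64)) = 7^6 = 117649 multiplications
Difference: 97336 - 117649 = -20313 (Strassen uses MORE here due to padding overhead — for small or just-over-power-of-2 n, padding can outweigh the per-level savings)

Standard: 97336 multiplications (46^3). Strassen: 117649 multiplications (7^6, after padding to 64x64). Strassen reduces 8 recursive multiplications to 7 at each level.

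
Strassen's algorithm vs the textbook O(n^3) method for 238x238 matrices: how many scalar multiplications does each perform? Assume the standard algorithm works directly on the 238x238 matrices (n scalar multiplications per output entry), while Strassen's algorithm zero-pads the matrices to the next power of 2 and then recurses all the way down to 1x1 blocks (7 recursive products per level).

Matrix multiplication for 238x238 matrices:

Strassen's algorithm requires power-of-2 dimensions. Pad 238x238 to 256x256 (next power of 2).

Standard algorithm: 238^3 = 13481272 multiplications
Strassen's algorithm: 7^(log2(256)) = 7^8 = 5764801 multiplications
Savings: 13481272 - 5764801 = 7716471 multiplications

Standard: 13481272 multiplications (238^3). Strassen: 5764801 multiplications (7^8, after padding to 256x256). Strassen reduces 8 recursive multiplications to 7 at each level.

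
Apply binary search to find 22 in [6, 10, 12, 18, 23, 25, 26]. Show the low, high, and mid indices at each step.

Binary search for 22 in [6, 10, 12, 18, 23, 25, 26]:

lo=0, hi=6, mid=3, arr[mid]=18 -> 18 < 22, search right half
lo=4, hi=6, mid=5, arr[mid]=25 -> 25 > 22, search left half
lo=4, hi=4, mid=4, arr[mid]=23 -> 23 > 22, search left half
lo=4 > hi=3, target 22 not found

Binary search determines that 22 is not in the array after 3 comparisons. The search space was exhausted without finding the target.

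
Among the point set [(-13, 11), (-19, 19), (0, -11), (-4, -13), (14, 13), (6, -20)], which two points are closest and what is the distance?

Computing all pairwise distances among 6 points:

d((-13, 11), (-19, 19)) = 10.0
d((-13, 11), (0, -11)) = 25.5539
d((-13, 11), (-4, -13)) = 25.632
d((-13, 11), (14, 13)) = 27.074
d((-13, 11), (6, -20)) = 36.3593
d((-19, 19), (0, -11)) = 35.5106
d((-19, 19), (-4, -13)) = 35.3412
d((-19, 19), (14, 13)) = 33.541
d((-19, 19), (6, -20)) = 46.3249
d((0, -11), (-4, -13)) = 4.4721 <-- minimum
d((0, -11), (14, 13)) = 27.7849
d((0, -11), (6, -20)) = 10.8167
d((-4, -13), (14, 13)) = 31.6228
d((-4, -13), (6, -20)) = 12.2066
d((14, 13), (6, -20)) = 33.9559

Closest pair: (0, -11) and (-4, -13) with distance 4.4721

The closest pair is (0, -11) and (-4, -13) with Euclidean distance 4.4721. For 6 points, brute-force pairwise comparison is shown above. For large n, the divide-and-conquer algorithm (sort by x, recurse on halves, check the dividing strip) achieves O(n log n).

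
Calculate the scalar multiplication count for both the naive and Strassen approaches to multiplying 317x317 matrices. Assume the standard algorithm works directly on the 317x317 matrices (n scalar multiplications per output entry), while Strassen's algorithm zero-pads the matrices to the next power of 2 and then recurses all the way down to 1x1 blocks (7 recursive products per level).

Matrix multiplication for 317x317 matrices:

Strassen's algorithm requires power-of-2 dimensions. Pad 317x317 to 512x512 (next power of 2).

Standard algorithm: 317^3 = 31855013 multiplications
Strassen's algorithm: 7^(log2(512)) = 7^9 = 40353607 multiplications
Difference: 31855013 - 40353607 = -8498594 (Strassen uses MORE here due to padding overhead — for small or just-over-power-of-2 n, padding can outweigh the per-level savings)

Standard: 31855013 multiplications (317^3). Strassen: 40353607 multiplications (7^9, after padding to 512x512). Strassen reduces 8 recursive multiplications to 7 at each level.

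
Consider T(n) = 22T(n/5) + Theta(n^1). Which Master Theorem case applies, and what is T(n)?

Master Theorem for T(n) = 22T(n/5) + O(n^1):

a = 22, b = 5, c = 1
log_b(a) = log_5(22) = 1.9206

Case 1: c = 1 < log_5(22) = 1.9206
T(n) = O(n^(log_5 22))

For T(n) = 22T(n/5) + O(n^1): log_5(22) = 1.9206. This is Case 1 of the Master Theorem (c < log_b(a), work dominated by leaves), giving O(n^(log_5 22)).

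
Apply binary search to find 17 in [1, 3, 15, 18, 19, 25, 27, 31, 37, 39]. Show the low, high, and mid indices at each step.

Binary search for 17 in [1, 3, 15, 18, 19, 25, 27, 31, 37, 39]:

lo=0, hi=9, mid=4, arr[mid]=19 -> 19 > 17, search left half
lo=0, hi=3, mid=1, arr[mid]=3 -> 3 < 17, search right half
lo=2, hi=3, mid=2, arr[mid]=15 -> 15 < 17, search right half
lo=3, hi=3, mid=3, arr[mid]=18 -> 18 > 17, search left half
lo=3 > hi=2, target 17 not found

Binary search determines that 17 is not in the array after 4 comparisons. The search space was exhausted without finding the target.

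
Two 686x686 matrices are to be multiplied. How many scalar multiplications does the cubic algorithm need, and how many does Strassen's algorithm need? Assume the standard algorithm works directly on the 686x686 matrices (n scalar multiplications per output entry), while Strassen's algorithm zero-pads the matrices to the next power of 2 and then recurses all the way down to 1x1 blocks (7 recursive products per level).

Matrix multiplication for 686x686 matrices:

Strassen's algorithm requires power-of-2 dimensions. Pad 686x686 to 1024x1024 (next power of 2).

Standard algorithm: 686^3 = 322828856 multiplications
Strassen's algorithm: 7^(log2(1024)) = 7^10 = 282475249 multiplications
Savings: 322828856 - 282475249 = 40353607 multiplications

Standard: 322828856 multiplications (686^3). Strassen: 282475249 multiplications (7^10, after padding to 1024x1024). Strassen reduces 8 recursive multiplications to 7 at each level.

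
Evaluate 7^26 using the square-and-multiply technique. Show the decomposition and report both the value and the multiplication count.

Computing 7^26 by squaring (build up from 7^1; each line after the first costs one multiplication):

7^1 = 7
7^2 = (7^1)^2 = 7^2 = 49
7^3 = 7 * 7^2 = 7 * 49 = 343
7^6 = (7^3)^2 = 343^2 = 117649
7^12 = (7^6)^2 = 117649^2 = 13841287201
7^13 = 7 * 7^12 = 7 * 13841287201 = 96889010407
7^26 = (7^13)^2 = 96889010407^2 = 9387480337647754305649

Result: 9387480337647754305649
Multiplications needed: 6 (6 lines after 7^1)

7^26 = 9387480337647754305649. Using exponentiation by squaring, this requires 6 multiplications. The key idea: if the exponent is even, square the half-power; if odd, multiply by the base once.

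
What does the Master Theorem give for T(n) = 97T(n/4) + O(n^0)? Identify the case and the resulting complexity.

Master Theorem for T(n) = 97T(n/4) + O(n^0):

a = 97, b = 4, c = 0
log_b(a) = log_4(97) = 3.3000

Case 1: c = 0 < log_4(97) = 3.3000
T(n) = O(n^(log_4 97))

For T(n) = 97T(n/4) + O(n^0): log_4(97) = 3.3000. This is Case 1 of the Master Theorem (c < log_b(a), work dominated by leaves), giving O(n^(log_4 97)).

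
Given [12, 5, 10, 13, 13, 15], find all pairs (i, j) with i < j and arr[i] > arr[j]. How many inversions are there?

Finding inversions in [12, 5, 10, 13, 13, 15]:

(0, 1): arr[0]=12 > arr[1]=5
(0, 2): arr[0]=12 > arr[2]=10

Total inversions: 2

The array has 2 inversion(s): (0,1), (0,2). Each pair (i,j) satisfies i < j and arr[i] > arr[j].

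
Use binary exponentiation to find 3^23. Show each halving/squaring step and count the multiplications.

Computing 3^23 by squaring (build up from 3^1; each line after the first costs one multiplication):

3^1 = 3
3^2 = (3^1)^2 = 3^2 = 9
3^4 = (3^2)^2 = 9^2 = 81
3^5 = 3 * 3^4 = 3 * 81 = 243
3^10 = (3^5)^2 = 243^2 = 59049
3^11 = 3 * 3^10 = 3 * 59049 = 177147
3^22 = (3^11)^2 = 177147^2 = 31381059609
3^23 = 3 * 3^22 = 3 * 31381059609 = 94143178827

Result: 94143178827
Multiplications needed: 7 (7 lines after 3^1)

3^23 = 94143178827. Using exponentiation by squaring, this requires 7 multiplications. The key idea: if the exponent is even, square the half-power; if odd, multiply by the base once.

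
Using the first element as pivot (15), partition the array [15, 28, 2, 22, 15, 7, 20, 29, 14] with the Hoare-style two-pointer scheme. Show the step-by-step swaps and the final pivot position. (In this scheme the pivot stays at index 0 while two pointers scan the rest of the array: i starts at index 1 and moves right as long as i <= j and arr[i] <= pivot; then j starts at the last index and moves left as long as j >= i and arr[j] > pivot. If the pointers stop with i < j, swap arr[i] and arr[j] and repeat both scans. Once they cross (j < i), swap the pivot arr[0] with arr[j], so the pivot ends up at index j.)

Hoare-style two-pointer partition with pivot = 15:

Initial array: [15, 28, 2, 22, 15, 7, 20, 29, 14]

Pointers start at i = 1, j = 8.
i stops at index 1 (arr[1]=28 > 15), j stops at index 8 (arr[8]=14 <= 15): swap arr[1] and arr[8], array becomes [15, 14, 2, 22, 15, 7, 20, 29, 28]
i stops at index 3 (arr[3]=22 > 15), j stops at index 5 (arr[5]=7 <= 15): swap arr[3] and arr[5], array becomes [15, 14, 2, 7, 15, 22, 20, 29, 28]
i ends at 5, j ends at 4: the pointers have crossed (j < i), so scanning stops.

Swap pivot arr[0] with arr[4] to place pivot at position 4: [15, 14, 2, 7, 15, 22, 20, 29, 28]
Pivot position: 4

After partitioning with pivot 15, the array becomes [15, 14, 2, 7, 15, 22, 20, 29, 28]. The pivot is placed at index 4. All elements to the left of the pivot are <= 15, and all elements to the right are > 15.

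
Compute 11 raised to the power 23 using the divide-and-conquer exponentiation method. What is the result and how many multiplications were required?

Computing 11^23 by squaring (build up from 11^1; each line after the first costs one multiplication):

11^1 = 11
11^2 = (11^1)^2 = 11^2 = 121
11^4 = (11^2)^2 = 121^2 = 14641
11^5 = 11 * 11^4 = 11 * 14641 = 161051
11^10 = (11^5)^2 = 161051^2 = 25937424601
11^11 = 11 * 11^10 = 11 * 25937424601 = 285311670611
11^22 = (11^11)^2 = 285311670611^2 = 81402749386839761113321
11^23 = 11 * 11^22 = 11 * 81402749386839761113321 = 895430243255237372246531

Result: 895430243255237372246531
Multiplications needed: 7 (7 lines after 11^1)

11^23 = 895430243255237372246531. Using exponentiation by squaring, this requires 7 multiplications. The key idea: if the exponent is even, square the half-power; if odd, multiply by the base once.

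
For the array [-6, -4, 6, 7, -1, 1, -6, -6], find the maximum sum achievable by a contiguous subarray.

Using Kadane's algorithm on [-6, -4, 6, 7, -1, 1, -6, -6]:

Scanning through the array:
Position 1 (value -4): max_ending_here = -4, max_so_far = -4
Position 2 (value 6): max_ending_here = 6, max_so_far = 6
Position 3 (value 7): max_ending_here = 13, max_so_far = 13
Position 4 (value -1): max_ending_here = 12, max_so_far = 13
Position 5 (value 1): max_ending_here = 13, max_so_far = 13
Position 6 (value -6): max_ending_here = 7, max_so_far = 13
Position 7 (value -6): max_ending_here = 1, max_so_far = 13

Maximum subarray: [6, 7]
Maximum sum: 13

The maximum subarray is [6, 7] with sum 13. This subarray runs from index 2 to index 3.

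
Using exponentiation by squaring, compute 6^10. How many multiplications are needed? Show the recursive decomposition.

Computing 6^10 by squaring (build up from 6^1; each line after the first costs one multiplication):

6^1 = 6
6^2 = (6^1)^2 = 6^2 = 36
6^4 = (6^2)^2 = 36^2 = 1296
6^5 = 6 * 6^4 = 6 * 1296 = 7776
6^10 = (6^5)^2 = 7776^2 = 60466176

Result: 60466176
Multiplications needed: 4 (4 lines after 6^1)

6^10 = 60466176. Using exponentiation by squaring, this requires 4 multiplications. The key idea: if the exponent is even, square the half-power; if odd, multiply by the base once.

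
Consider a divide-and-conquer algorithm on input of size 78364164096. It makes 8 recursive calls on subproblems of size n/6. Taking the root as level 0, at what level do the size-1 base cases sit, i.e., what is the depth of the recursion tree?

For divide and conquer with division factor 6:

Problem sizes at each level:
Level 0: 78364164096
Level 1: 13060694016
Level 2: 2176782336
Level 3: 362797056
Level 4: 60466176
Level 5: 10077696
Level 6: 1679616
Level 7: 279936
Level 8: 46656
Level 9: 7776
Level 10: 1296
Level 11: 216
Level 12: 36
Level 13: 6
Level 14: 1

The root is level 0 and the size-1 base case is level 14 (the tree spans levels 0 through 14, i.e. 15 levels counting the root), so the depth is the number of divisions: log_6(78364164096) = 14

The recursion tree depth is log_6(78364164096) = 14. At each level, the problem size is divided by 6, so it takes 14 divisions to reduce to a base case of size 1. The algorithm makes 8 recursive calls at each level.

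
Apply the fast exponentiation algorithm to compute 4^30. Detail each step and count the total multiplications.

Computing 4^30 by squaring (build up from 4^1; each line after the first costs one multiplication):

4^1 = 4
4^2 = (4^1)^2 = 4^2 = 16
4^3 = 4 * 4^2 = 4 * 16 = 64
4^6 = (4^3)^2 = 64^2 = 4096
4^7 = 4 * 4^6 = 4 * 4096 = 16384
4^14 = (4^7)^2 = 16384^2 = 268435456
4^15 = 4 * 4^14 = 4 * 268435456 = 1073741824
4^30 = (4^15)^2 = 1073741824^2 = 1152921504606846976

Result: 1152921504606846976
Multiplications needed: 7 (7 lines after 4^1)

4^30 = 1152921504606846976. Using exponentiation by squaring, this requires 7 multiplications. The key idea: if the exponent is even, square the half-power; if odd, multiply by the base once.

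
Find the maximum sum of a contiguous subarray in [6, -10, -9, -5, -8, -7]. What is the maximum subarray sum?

Using Kadane's algorithm on [6, -10, -9, -5, -8, -7]:

Scanning through the array:
Position 1 (value -10): max_ending_here = -4, max_so_far = 6
Position 2 (value -9): max_ending_here = -9, max_so_far = 6
Position 3 (value -5): max_ending_here = -5, max_so_far = 6
Position 4 (value -8): max_ending_here = -8, max_so_far = 6
Position 5 (value -7): max_ending_here = -7, max_so_far = 6

Maximum subarray: [6]
Maximum sum: 6

The maximum subarray is [6] with sum 6. This subarray runs from index 0 to index 0.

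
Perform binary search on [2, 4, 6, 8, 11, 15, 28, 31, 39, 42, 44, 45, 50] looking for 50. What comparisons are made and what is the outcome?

Binary search for 50 in [2, 4, 6, 8, 11, 15, 28, 31, 39, 42, 44, 45, 50]:

lo=0, hi=12, mid=6, arr[mid]=28 -> 28 < 50, search right half
lo=7, hi=12, mid=9, arr[mid]=42 -> 42 < 50, search right half
lo=10, hi=12, mid=11, arr[mid]=45 -> 45 < 50, search right half
lo=12, hi=12, mid=12, arr[mid]=50 -> Found target at index 12!

Binary search finds 50 at index 12 after 4 comparisons. The search repeatedly halves the search space by comparing with the middle element.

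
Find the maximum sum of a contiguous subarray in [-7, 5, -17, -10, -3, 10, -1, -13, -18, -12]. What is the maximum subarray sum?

Using Kadane's algorithm on [-7, 5, -17, -10, -3, 10, -1, -13, -18, -12]:

Scanning through the array:
Position 1 (value 5): max_ending_here = 5, max_so_far = 5
Position 2 (value -17): max_ending_here = -12, max_so_far = 5
Position 3 (value -10): max_ending_here = -10, max_so_far = 5
Position 4 (value -3): max_ending_here = -3, max_so_far = 5
Position 5 (value 10): max_ending_here = 10, max_so_far = 10
Position 6 (value -1): max_ending_here = 9, max_so_far = 10
Position 7 (value -13): max_ending_here = -4, max_so_far = 10
Position 8 (value -18): max_ending_here = -18, max_so_far = 10
Position 9 (value -12): max_ending_here = -12, max_so_far = 10

Maximum subarray: [10]
Maximum sum: 10

The maximum subarray is [10] with sum 10. This subarray runs from index 5 to index 5.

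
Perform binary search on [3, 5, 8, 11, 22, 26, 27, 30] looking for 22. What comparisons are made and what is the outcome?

Binary search for 22 in [3, 5, 8, 11, 22, 26, 27, 30]:

lo=0, hi=7, mid=3, arr[mid]=11 -> 11 < 22, search right half
lo=4, hi=7, mid=5, arr[mid]=26 -> 26 > 22, search left half
lo=4, hi=4, mid=4, arr[mid]=22 -> Found target at index 4!

Binary search finds 22 at index 4 after 3 comparisons. The search repeatedly halves the search space by comparing with the middle element.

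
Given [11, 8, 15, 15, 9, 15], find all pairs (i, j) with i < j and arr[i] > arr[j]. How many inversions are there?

Finding inversions in [11, 8, 15, 15, 9, 15]:

(0, 1): arr[0]=11 > arr[1]=8
(0, 4): arr[0]=11 > arr[4]=9
(2, 4): arr[2]=15 > arr[4]=9
(3, 4): arr[3]=15 > arr[4]=9

Total inversions: 4

The array has 4 inversion(s): (0,1), (0,4), (2,4), (3,4). Each pair (i,j) satisfies i < j and arr[i] > arr[j].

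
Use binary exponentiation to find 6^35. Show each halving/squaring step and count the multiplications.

Computing 6^35 by squaring (build up from 6^1; each line after the first costs one multiplication):

6^1 = 6
6^2 = (6^1)^2 = 6^2 = 36
6^4 = (6^2)^2 = 36^2 = 1296
6^8 = (6^4)^2 = 1296^2 = 1679616
6^16 = (6^8)^2 = 1679616^2 = 2821109907456
6^17 = 6 * 6^16 = 6 * 2821109907456 = 16926659444736
6^34 = (6^17)^2 = 16926659444736^2 = 286511799958070431838109696
6^35 = 6 * 6^34 = 6 * 286511799958070431838109696 = 1719070799748422591028658176

Result: 1719070799748422591028658176
Multiplications needed: 7 (7 lines after 6^1)

6^35 = 1719070799748422591028658176. Using exponentiation by squaring, this requires 7 multiplications. The key idea: if the exponent is even, square the half-power; if odd, multiply by the base once.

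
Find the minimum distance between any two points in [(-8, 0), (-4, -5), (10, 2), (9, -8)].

Computing all pairwise distances among 4 points:

d((-8, 0), (-4, -5)) = 6.4031 <-- minimum
d((-8, 0), (10, 2)) = 18.1108
d((-8, 0), (9, -8)) = 18.7883
d((-4, -5), (10, 2)) = 15.6525
d((-4, -5), (9, -8)) = 13.3417
d((10, 2), (9, -8)) = 10.0499

Closest pair: (-8, 0) and (-4, -5) with distance 6.4031

The closest pair is (-8, 0) and (-4, -5) with Euclidean distance 6.4031. For 4 points, brute-force pairwise comparison is shown above. For large n, the divide-and-conquer algorithm (sort by x, recurse on halves, check the dividing strip) achieves O(n log n).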